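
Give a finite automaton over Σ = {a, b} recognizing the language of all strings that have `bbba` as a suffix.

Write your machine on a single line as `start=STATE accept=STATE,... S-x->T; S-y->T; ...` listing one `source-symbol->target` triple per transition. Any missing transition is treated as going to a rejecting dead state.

Let each state record the length of the longest suffix of the input read so far that is also a prefix of `bbba`. q1 means the last symbol is `b`; q2 means the last 2 symbols are `bb`; q3 means the last 3 symbols are `bbb`; q4 means the last 4 symbols are `bbba`. Accept only at q4, where the string currently ends in `bbba`.
5 states suffice.
        a   b  
>  q0   q0  q1 
   q1   q0  q2 
   q2   q0  q3 
   q3   q4  q3 
 * q4   q0  q1 
(> = start, * = accepting)

start=q0; accept=q4; q0-a->q0; q0-b->q1; q1-a->q0; q1-b->q2; q2-a->q0; q2-b->q3; q3-a->q4; q3-b->q3; q4-a->q0; q4-b->q1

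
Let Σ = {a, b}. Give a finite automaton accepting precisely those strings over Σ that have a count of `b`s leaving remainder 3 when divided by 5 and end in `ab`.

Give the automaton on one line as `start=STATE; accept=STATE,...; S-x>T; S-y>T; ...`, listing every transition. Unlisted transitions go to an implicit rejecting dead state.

Run two small machines in parallel and take their product. One (5 states) tracks the count of `b`s modulo 5; the other (3 states) tracks how much of the suffix `ab` has currently been matched. Each combined state is a pair, one component from each; accept when both components accept. After merging equivalent states the machine shrinks.
        a   b  
>  S0   S0  S1 
   S1   S1  S2 
   S2   S3  S4 
   S3   S3  S5 
   S4   S4  S6 
 * S5   S4  S6 
   S6   S6  S0 
(> = start, * = accepting)

start=S0; accept=S5; S0-a>S0; S0-b>S1; S1-a>S1; S1-b>S2; S2-a>S3; S2-b>S4; S3-a>S3; S3-b>S5; S4-a>S4; S4-b>S6; S5-a>S4; S5-b>S6; S6-a>S6; S6-b>S0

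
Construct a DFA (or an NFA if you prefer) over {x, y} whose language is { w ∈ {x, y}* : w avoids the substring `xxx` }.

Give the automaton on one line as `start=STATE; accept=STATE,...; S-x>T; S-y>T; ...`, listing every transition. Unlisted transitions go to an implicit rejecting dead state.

Track partial matches of the forbidden pattern `xxx`. State q3 is a dead state reached once `xxx` has occurred; every other state accepts. q0 means no part of `xxx` is currently matched.
With 4 states:
        x   y  
>* q0   q1  q0 
 * q1   q2  q0 
 * q2   q3  q0 
   q3   q3  q3 
(> = start, * = accepting)

start=q0; accept=q0,q1,q2; q0-x>q1; q0-y>q0; q1-x>q2; q1-y>q0; q2-x>q3; q2-y>q0; q3-x>q3; q3-y>q3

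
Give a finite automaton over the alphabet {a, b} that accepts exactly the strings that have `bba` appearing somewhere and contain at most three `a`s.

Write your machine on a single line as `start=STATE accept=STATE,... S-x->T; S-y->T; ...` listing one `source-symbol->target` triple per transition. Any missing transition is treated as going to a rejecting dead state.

start=q0; accept=q9,q11,q12; q0-a->q1; q0-b->q2; q1-a->q3; q1-b->q4; q2-a->q1; q2-b->q5; q3-a->q6; q3-b->q7; q4-a->q3; q4-b->q8; q5-a->q9; q5-b->q5; q6-a->q6; q6-b->q6; q7-a->q6; q7-b->q10; q8-a->q11; q8-b->q8; q9-a->q11; q9-b->q9; q10-a->q12; q10-b->q10; q11-a->q12; q11-b->q11; q12-a->q6; q12-b->q12

Handle the two conditions separately and then intersect. The first has 4 states tracking whether and how much of `bba` has been seen; the second has 5 states tracking the count of `a`s, saturating at 4. A product state is a pair (one from each), accepting exactly when both do. Equivalent product states are then merged.
A 13-state machine:
          a    b  
>  q0     q1   q2 
   q1     q3   q4 
   q2     q1   q5 
   q3     q6   q7 
   q4     q3   q8 
   q5     q9   q5 
   q6     q6   q6 
   q7     q6  q10 
   q8    q11   q8 
 * q9    q11   q9 
   q10   q12  q10 
 * q11   q12  q11 
 * q12    q6  q12 
(> = start, * = accepting)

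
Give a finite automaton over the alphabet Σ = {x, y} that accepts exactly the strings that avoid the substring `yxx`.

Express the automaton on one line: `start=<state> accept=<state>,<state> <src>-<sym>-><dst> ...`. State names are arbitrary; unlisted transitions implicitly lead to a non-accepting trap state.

start=s0 accept=s0,s1,s2 s0-x->s0 s0-y->s1 s1-x->s2 s1-y->s1 s2-x->s3 s2-y->s1 s3-x->s3 s3-y->s3

Track partial matches of the forbidden pattern `yxx`. State s3 is a dead state reached once `yxx` has occurred; every other state accepts. s0 means no part of `yxx` is currently matched.
With 4 states:
        x   y  
>* s0   s0  s1 
 * s1   s2  s1 
 * s2   s3  s1 
   s3   s3  s3 
(> = start, * = accepting)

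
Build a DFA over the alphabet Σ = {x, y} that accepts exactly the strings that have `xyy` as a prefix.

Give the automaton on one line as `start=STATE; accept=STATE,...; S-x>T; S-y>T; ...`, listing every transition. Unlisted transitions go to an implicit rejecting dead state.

start=s0; accept=s3; s0-x>s1; s0-y>s4; s1-x>s4; s1-y>s2; s2-x>s4; s2-y>s3; s3-x>s3; s3-y>s3; s4-x>s4; s4-y>s4

Walk along `xyy` while the input agrees: from s0 take `x` to s1, and so on. Any deviation drops to the rejecting sink s4. Once s3 is reached the prefix is confirmed and every continuation is accepted.
        x   y  
>  s0   s1  s4 
   s1   s4  s2 
   s2   s4  s3 
 * s3   s3  s3 
   s4   s4  s4 
(> = start, * = accepting)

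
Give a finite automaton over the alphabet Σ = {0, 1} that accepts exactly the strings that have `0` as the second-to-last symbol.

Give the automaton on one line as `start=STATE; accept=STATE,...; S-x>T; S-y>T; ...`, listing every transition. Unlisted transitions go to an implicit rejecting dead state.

start=q0; accept=q3,q4; q0-0>q1; q0-1>q2; q1-0>q3; q1-1>q4; q2-0>q5; q2-1>q6; q3-0>q3; q3-1>q4; q4-0>q5; q4-1>q6; q5-0>q3; q5-1>q4; q6-0>q5; q6-1>q6

A DFA must remember the last 2 symbols (since which symbol is second-to-last isn't known until the input ends). Use one state per possible window of the last ≤2 symbols; accept from those whose window starts with `0`.
With 7 states:
        0   1  
>  q0   q1  q2 
   q1   q3  q4 
   q2   q5  q6 
 * q3   q3  q4 
 * q4   q5  q6 
   q5   q3  q4 
   q6   q5  q6 
(> = start, * = accepting)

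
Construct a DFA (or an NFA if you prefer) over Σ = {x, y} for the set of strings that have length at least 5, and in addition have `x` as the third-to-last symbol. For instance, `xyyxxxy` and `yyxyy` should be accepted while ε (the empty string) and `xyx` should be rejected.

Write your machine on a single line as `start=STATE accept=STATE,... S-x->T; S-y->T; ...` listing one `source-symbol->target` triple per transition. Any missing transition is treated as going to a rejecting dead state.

Handle the two conditions separately and then intersect. The first has 7 states tracking the input length, saturating at 6; the second has 15 states tracking the last 3 symbols read. A product state is a pair (one from each), accepting exactly when both do. After merging equivalent states the machine shrinks.
        x   y  
>  s0   s1  s1 
   s1   s2  s2 
   s2   s3  s2 
   s3   s4  s5 
   s4   s6  s7 
   s5   s8  s9 
 * s6   s6  s7 
 * s7   s8  s9 
 * s8   s4  s5 
 * s9   s3  s2 
(> = start, * = accepting)

start=s0; accept=s6,s7,s8,s9; s0-x->s1; s0-y->s1; s1-x->s2; s1-y->s2; s2-x->s3; s2-y->s2; s3-x->s4; s3-y->s5; s4-x->s6; s4-y->s7; s5-x->s8; s5-y->s9; s6-x->s6; s6-y->s7; s7-x->s8; s7-y->s9; s8-x->s4; s8-y->s5; s9-x->s3; s9-y->s2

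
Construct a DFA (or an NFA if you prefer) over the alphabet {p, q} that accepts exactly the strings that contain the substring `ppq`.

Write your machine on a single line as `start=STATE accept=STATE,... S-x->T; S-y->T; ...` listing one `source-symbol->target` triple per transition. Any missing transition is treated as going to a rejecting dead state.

start=s0; accept=s3; s0-p->s1; s0-q->s0; s1-p->s2; s1-q->s0; s2-p->s2; s2-q->s3; s3-p->s3; s3-q->s3

States s0..s2 record the length of the longest prefix of `ppq` that matches the current input suffix. Reaching s3 means `ppq` has been seen, and we stay there forever. Accept from s3.
        p   q  
>  s0   s1  s0 
   s1   s2  s0 
   s2   s2  s3 
 * s3   s3  s3 
(> = start, * = accepting)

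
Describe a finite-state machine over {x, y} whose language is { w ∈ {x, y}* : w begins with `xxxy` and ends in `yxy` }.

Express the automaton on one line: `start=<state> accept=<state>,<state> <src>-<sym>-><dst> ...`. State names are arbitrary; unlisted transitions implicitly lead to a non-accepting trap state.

start=s0 accept=s11 s0-x->s1 s0-y->s2 s1-x->s3 s1-y->s2 s2-x->s4 s2-y->s2 s3-x->s5 s3-y->s2 s4-x->s6 s4-y->s7 s5-x->s6 s5-y->s8 s6-x->s6 s6-y->s2 s7-x->s4 s7-y->s2 s8-x->s9 s8-y->s8 s9-x->s10 s9-y->s11 s10-x->s10 s10-y->s8 s11-x->s9 s11-y->s8

Handle the two conditions separately and then intersect. The first has 6 states tracking whether the input so far still matches the prefix `xxxy`; the second has 4 states tracking how much of the suffix `yxy` has currently been matched. A product state is a pair (one from each), accepting exactly when both do.
          x    y  
>  s0     s1   s2 
   s1     s3   s2 
   s2     s4   s2 
   s3     s5   s2 
   s4     s6   s7 
   s5     s6   s8 
   s6     s6   s2 
   s7     s4   s2 
   s8     s9   s8 
   s9    s10  s11 
   s10   s10   s8 
 * s11    s9   s8 
(> = start, * = accepting)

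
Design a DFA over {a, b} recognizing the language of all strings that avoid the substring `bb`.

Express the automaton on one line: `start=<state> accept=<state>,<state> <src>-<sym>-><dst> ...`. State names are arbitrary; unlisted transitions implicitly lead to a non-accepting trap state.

Track partial matches of the forbidden pattern `bb`. State q2 is a dead state reached once `bb` has occurred; every other state accepts. q0 means no part of `bb` is currently matched.
3 states suffice.
        a   b  
>* q0   q0  q1 
 * q1   q0  q2 
   q2   q2  q2 
(> = start, * = accepting)

start=q0 accept=q0,q1 q0-a->q0 q0-b->q1 q1-a->q0 q1-b->q2 q2-a->q2 q2-b->q2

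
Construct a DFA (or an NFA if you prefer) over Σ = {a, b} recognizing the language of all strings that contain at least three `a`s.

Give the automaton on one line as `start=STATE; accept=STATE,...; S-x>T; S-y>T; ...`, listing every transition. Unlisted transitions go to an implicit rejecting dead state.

Only the number of `a`s matters, and only up to 4. Make a chain s0 → s1 → s2 → s3 → s4 advanced by each `a` (with s4 absorbing); every other symbol self-loops. The accepting set is {s3, s4}.
With 5 states:
        a   b  
>  s0   s1  s0 
   s1   s2  s1 
   s2   s3  s2 
 * s3   s4  s3 
 * s4   s4  s4 
(> = start, * = accepting)

start=s0; accept=s3,s4; s0-a>s1; s0-b>s0; s1-a>s2; s1-b>s1; s2-a>s3; s2-b>s2; s3-a>s4; s3-b>s3; s4-a>s4; s4-b>s4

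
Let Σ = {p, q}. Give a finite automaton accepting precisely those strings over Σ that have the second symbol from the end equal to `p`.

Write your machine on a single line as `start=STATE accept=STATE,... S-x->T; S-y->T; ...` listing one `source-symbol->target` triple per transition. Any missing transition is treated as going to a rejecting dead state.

A DFA must remember the last 2 symbols (since which symbol is second-to-last isn't known until the input ends). Use one state per possible window of the last ≤2 symbols; accept from those whose window starts with `p`.
A 7-state machine:
        p   q  
>  S0   S1  S2 
   S1   S3  S4 
   S2   S5  S6 
 * S3   S3  S4 
 * S4   S5  S6 
   S5   S3  S4 
   S6   S5  S6 
(> = start, * = accepting)

start=S0; accept=S3,S4; S0-p->S1; S0-q->S2; S1-p->S3; S1-q->S4; S2-p->S5; S2-q->S6; S3-p->S3; S3-q->S4; S4-p->S5; S4-q->S6; S5-p->S3; S5-q->S4; S6-p->S5; S6-q->S6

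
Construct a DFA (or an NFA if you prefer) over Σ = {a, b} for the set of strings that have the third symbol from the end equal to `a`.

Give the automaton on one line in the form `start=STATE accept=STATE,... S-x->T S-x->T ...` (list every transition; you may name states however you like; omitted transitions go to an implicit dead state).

A DFA must remember the last 3 symbols (since which symbol is third-to-last isn't known until the input ends). Use one state per possible window of the last ≤3 symbols; accept from those whose window starts with `a`.
With 15 states:
          a    b  
>  q0     q1   q2 
   q1     q3   q4 
   q2     q5   q6 
   q3     q7   q8 
   q4     q9  q10 
   q5    q11  q12 
   q6    q13  q14 
 * q7     q7   q8 
 * q8     q9  q10 
 * q9    q11  q12 
 * q10   q13  q14 
   q11    q7   q8 
   q12    q9  q10 
   q13   q11  q12 
   q14   q13  q14 
(> = start, * = accepting)

start=q0 accept=q7,q8,q9,q10 q0-a->q1 q0-b->q2 q1-a->q3 q1-b->q4 q2-a->q5 q2-b->q6 q3-a->q7 q3-b->q8 q4-a->q9 q4-b->q10 q5-a->q11 q5-b->q12 q6-a->q13 q6-b->q14 q7-a->q7 q7-b->q8 q8-a->q9 q8-b->q10 q9-a->q11 q9-b->q12 q10-a->q13 q10-b->q14 q11-a->q7 q11-b->q8 q12-a->q9 q12-b->q10 q13-a->q11 q13-b->q12 q14-a->q13 q14-b->q14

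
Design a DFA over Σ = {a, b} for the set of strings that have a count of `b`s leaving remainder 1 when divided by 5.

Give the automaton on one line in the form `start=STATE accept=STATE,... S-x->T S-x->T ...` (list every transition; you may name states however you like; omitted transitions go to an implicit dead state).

start=s0 accept=s1 s0-a->s0 s0-b->s1 s1-a->s1 s1-b->s2 s2-a->s2 s2-b->s3 s3-a->s3 s3-b->s4 s4-a->s4 s4-b->s0

The only thing that matters is how many `b`s have appeared, reduced mod 5. Use one state per residue: s0 for 0, …, s4 for 4. Reading `b` moves to the next residue; anything else stays put. s1 is accepting.
A 5-state machine:
        a   b  
>  s0   s0  s1 
 * s1   s1  s2 
   s2   s2  s3 
   s3   s3  s4 
   s4   s4  s0 
(> = start, * = accepting)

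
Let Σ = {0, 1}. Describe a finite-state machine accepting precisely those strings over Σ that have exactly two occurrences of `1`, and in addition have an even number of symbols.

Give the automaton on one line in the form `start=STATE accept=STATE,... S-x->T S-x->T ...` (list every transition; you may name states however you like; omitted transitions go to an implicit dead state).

start=s0 accept=s4 s0-0->s1 s0-1->s2 s1-0->s0 s1-1->s3 s2-0->s3 s2-1->s4 s3-0->s2 s3-1->s5 s4-0->s5 s4-1->s6 s5-0->s4 s5-1->s6 s6-0->s6 s6-1->s6

Build one automaton per condition and run them in lockstep. The first has 4 states tracking the count of `1`s, saturating at 3; the second has 2 states tracking the input length modulo 2. A product state is a pair (one from each), accepting exactly when both do. Minimizing collapses redundant product states.
        0   1  
>  s0   s1  s2 
   s1   s0  s3 
   s2   s3  s4 
   s3   s2  s5 
 * s4   s5  s6 
   s5   s4  s6 
   s6   s6  s6 
(> = start, * = accepting)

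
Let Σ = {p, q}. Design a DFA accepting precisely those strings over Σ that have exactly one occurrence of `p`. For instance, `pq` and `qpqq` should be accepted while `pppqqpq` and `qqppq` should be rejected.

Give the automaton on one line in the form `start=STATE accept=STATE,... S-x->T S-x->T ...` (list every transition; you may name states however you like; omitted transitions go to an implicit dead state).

Count `p`s, saturating at 2: state s0 means no `p` yet, s1 means one `p` seen, s2 means more than one. Each `p` increments (capped at s2); other symbols loop. Accept from {s1}.
3 states suffice.
        p   q  
>  s0   s1  s0 
 * s1   s2  s1 
   s2   s2  s2 
(> = start, * = accepting)

start=s0 accept=s1 s0-p->s1 s0-q->s0 s1-p->s2 s1-q->s1 s2-p->s2 s2-q->s2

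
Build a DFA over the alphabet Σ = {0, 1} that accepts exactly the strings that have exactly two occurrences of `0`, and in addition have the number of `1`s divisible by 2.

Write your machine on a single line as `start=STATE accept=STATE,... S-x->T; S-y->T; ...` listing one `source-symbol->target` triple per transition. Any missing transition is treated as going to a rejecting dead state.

Handle the two conditions separately and then intersect. One (4 states) tracks the count of `0`s, saturating at 3; the other (2 states) tracks the count of `1`s modulo 2. Each combined state is a pair, one component from each; accept when both components accept. After merging equivalent states the machine shrinks.
A 7-state machine:
        0   1  
>  s0   s1  s2 
   s1   s3  s4 
   s2   s4  s0 
 * s3   s5  s6 
   s4   s6  s1 
   s5   s5  s5 
   s6   s5  s3 
(> = start, * = accepting)

start=s0; accept=s3; s0-0->s1; s0-1->s2; s1-0->s3; s1-1->s4; s2-0->s4; s2-1->s0; s3-0->s5; s3-1->s6; s4-0->s6; s4-1->s1; s5-0->s5; s5-1->s5; s6-0->s5; s6-1->s3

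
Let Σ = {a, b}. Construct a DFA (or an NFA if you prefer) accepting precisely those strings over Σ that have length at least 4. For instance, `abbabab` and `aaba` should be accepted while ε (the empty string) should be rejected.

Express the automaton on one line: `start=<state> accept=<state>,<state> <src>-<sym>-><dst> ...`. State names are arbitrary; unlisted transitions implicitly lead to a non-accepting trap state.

Count input length up to 5: every symbol moves from q0 toward q5, which means 'more than 4' and absorbs. Accept from {q4, q5}.
        a   b  
>  q0   q1  q1 
   q1   q2  q2 
   q2   q3  q3 
   q3   q4  q4 
 * q4   q5  q5 
 * q5   q5  q5 
(> = start, * = accepting)

start=q0 accept=q4,q5 q0-a->q1 q0-b->q1 q1-a->q2 q1-b->q2 q2-a->q3 q2-b->q3 q3-a->q4 q3-b->q4 q4-a->q5 q4-b->q5 q5-a->q5 q5-b->q5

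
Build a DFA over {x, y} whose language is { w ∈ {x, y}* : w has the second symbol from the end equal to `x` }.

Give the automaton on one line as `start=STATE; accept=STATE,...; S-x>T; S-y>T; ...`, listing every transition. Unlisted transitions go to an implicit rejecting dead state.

start=s0; accept=s3,s4; s0-x>s1; s0-y>s2; s1-x>s3; s1-y>s4; s2-x>s5; s2-y>s6; s3-x>s3; s3-y>s4; s4-x>s5; s4-y>s6; s5-x>s3; s5-y>s4; s6-x>s5; s6-y>s6

A DFA must remember the last 2 symbols (since which symbol is second-to-last isn't known until the input ends). Use one state per possible window of the last ≤2 symbols; accept from those whose window starts with `x`.
7 states suffice.
        x   y  
>  s0   s1  s2 
   s1   s3  s4 
   s2   s5  s6 
 * s3   s3  s4 
 * s4   s5  s6 
   s5   s3  s4 
   s6   s5  s6 
(> = start, * = accepting)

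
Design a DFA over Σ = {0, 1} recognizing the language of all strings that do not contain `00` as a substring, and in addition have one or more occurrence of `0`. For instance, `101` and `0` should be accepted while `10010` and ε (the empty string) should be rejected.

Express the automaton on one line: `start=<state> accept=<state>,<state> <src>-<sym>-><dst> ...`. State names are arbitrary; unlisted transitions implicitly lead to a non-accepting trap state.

start=s0 accept=s1,s3 s0-0->s1 s0-1->s0 s1-0->s2 s1-1->s3 s2-0->s2 s2-1->s2 s3-0->s1 s3-1->s3

Build one automaton per condition and run them in lockstep. One (3 states) tracks partial matches of the forbidden pattern `00`; the other (3 states) tracks the count of `0`s, saturating at 2. Each combined state is a pair, one component from each; accept when both components accept. After merging equivalent states the machine shrinks.
4 states suffice.
        0   1  
>  s0   s1  s0 
 * s1   s2  s3 
   s2   s2  s2 
 * s3   s1  s3 
(> = start, * = accepting)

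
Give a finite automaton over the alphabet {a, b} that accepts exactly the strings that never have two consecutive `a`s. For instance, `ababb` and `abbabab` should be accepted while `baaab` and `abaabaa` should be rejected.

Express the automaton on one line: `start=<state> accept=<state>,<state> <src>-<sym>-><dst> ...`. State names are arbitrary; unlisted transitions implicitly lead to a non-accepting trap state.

Track partial matches of the forbidden pattern `aa`. State q2 is a dead state reached once `aa` has occurred; every other state accepts. q0 means no part of `aa` is currently matched.
With 3 states:
        a   b  
>* q0   q1  q0 
 * q1   q2  q0 
   q2   q2  q2 
(> = start, * = accepting)

start=q0 accept=q0,q1 q0-a->q1 q0-b->q0 q1-a->q2 q1-b->q0 q2-a->q2 q2-b->q2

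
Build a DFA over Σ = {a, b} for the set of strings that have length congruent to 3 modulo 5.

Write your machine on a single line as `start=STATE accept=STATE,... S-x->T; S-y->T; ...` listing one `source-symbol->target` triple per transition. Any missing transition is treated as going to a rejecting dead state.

Count input length modulo 5: every symbol advances one step around the cycle S0 → S1 → S2 → S3 → S4 → S0. Accept at S3.
5 states suffice.
        a   b  
>  S0   S1  S1 
   S1   S2  S2 
   S2   S3  S3 
 * S3   S4  S4 
   S4   S0  S0 
(> = start, * = accepting)

start=S0; accept=S3; S0-a->S1; S0-b->S1; S1-a->S2; S1-b->S2; S2-a->S3; S2-b->S3; S3-a->S4; S3-b->S4; S4-a->S0; S4-b->S0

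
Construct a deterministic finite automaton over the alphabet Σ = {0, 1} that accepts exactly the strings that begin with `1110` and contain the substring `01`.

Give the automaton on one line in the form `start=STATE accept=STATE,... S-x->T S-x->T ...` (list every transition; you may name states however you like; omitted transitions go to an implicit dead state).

Build one automaton per condition and run them in lockstep. One (6 states) tracks whether the input so far still matches the prefix `1110`; the other (3 states) tracks whether and how much of `01` has been seen. Each combined state is a pair, one component from each; accept when both components accept.
        0   1  
>  S0   S1  S2 
   S1   S1  S3 
   S2   S1  S4 
   S3   S3  S3 
   S4   S1  S5 
   S5   S6  S7 
   S6   S6  S8 
   S7   S1  S7 
 * S8   S8  S8 
(> = start, * = accepting)

start=S0 accept=S8 S0-0->S1 S0-1->S2 S1-0->S1 S1-1->S3 S2-0->S1 S2-1->S4 S3-0->S3 S3-1->S3 S4-0->S1 S4-1->S5 S5-0->S6 S5-1->S7 S6-0->S6 S6-1->S8 S7-0->S1 S7-1->S7 S8-0->S8 S8-1->S8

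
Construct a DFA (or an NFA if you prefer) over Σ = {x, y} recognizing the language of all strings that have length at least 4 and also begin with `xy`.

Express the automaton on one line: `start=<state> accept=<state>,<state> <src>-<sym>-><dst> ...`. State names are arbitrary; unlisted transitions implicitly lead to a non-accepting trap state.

Run two small machines in parallel and take their product. The first has 6 states tracking the input length, saturating at 5; the second has 4 states tracking whether the input so far still matches the prefix `xy`. A product state is a pair (one from each), accepting exactly when both do. After merging equivalent states the machine shrinks.
6 states suffice.
        x   y  
>  q0   q1  q2 
   q1   q2  q3 
   q2   q2  q2 
   q3   q4  q4 
   q4   q5  q5 
 * q5   q5  q5 
(> = start, * = accepting)

start=q0 accept=q5 q0-x->q1 q0-y->q2 q1-x->q2 q1-y->q3 q2-x->q2 q2-y->q2 q3-x->q4 q3-y->q4 q4-x->q5 q4-y->q5 q5-x->q5 q5-y->q5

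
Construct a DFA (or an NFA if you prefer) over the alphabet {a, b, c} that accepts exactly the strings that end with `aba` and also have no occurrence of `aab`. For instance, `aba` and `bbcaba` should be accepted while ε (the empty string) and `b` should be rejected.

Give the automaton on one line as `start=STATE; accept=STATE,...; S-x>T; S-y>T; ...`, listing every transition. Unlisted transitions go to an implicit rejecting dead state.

start=q0; accept=q5; q0-a>q1; q0-b>q0; q0-c>q0; q1-a>q2; q1-b>q3; q1-c>q0; q2-a>q2; q2-b>q4; q2-c>q0; q3-a>q5; q3-b>q0; q3-c>q0; q4-a>q6; q4-b>q7; q4-c>q7; q5-a>q2; q5-b>q3; q5-c>q0; q6-a>q8; q6-b>q4; q6-c>q7; q7-a>q8; q7-b>q7; q7-c>q7; q8-a>q8; q8-b>q4; q8-c>q7

Build one automaton per condition and run them in lockstep. One (4 states) tracks how much of the suffix `aba` has currently been matched; the other (4 states) tracks partial matches of the forbidden pattern `aab`. Each combined state is a pair, one component from each; accept when both components accept.
9 states suffice.
        a   b   c  
>  q0   q1  q0  q0 
   q1   q2  q3  q0 
   q2   q2  q4  q0 
   q3   q5  q0  q0 
   q4   q6  q7  q7 
 * q5   q2  q3  q0 
   q6   q8  q4  q7 
   q7   q8  q7  q7 
   q8   q8  q4  q7 
(> = start, * = accepting)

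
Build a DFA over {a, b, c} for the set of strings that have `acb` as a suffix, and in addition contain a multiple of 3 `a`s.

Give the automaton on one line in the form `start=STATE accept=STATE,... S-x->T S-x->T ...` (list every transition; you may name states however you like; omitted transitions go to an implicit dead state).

start=q0 accept=q11 q0-a->q1 q0-b->q0 q0-c->q0 q1-a->q2 q1-b->q3 q1-c->q4 q2-a->q5 q2-b->q6 q2-c->q7 q3-a->q2 q3-b->q3 q3-c->q3 q4-a->q2 q4-b->q8 q4-c->q3 q5-a->q1 q5-b->q0 q5-c->q9 q6-a->q5 q6-b->q6 q6-c->q6 q7-a->q5 q7-b->q10 q7-c->q6 q8-a->q2 q8-b->q3 q8-c->q3 q9-a->q1 q9-b->q11 q9-c->q0 q10-a->q5 q10-b->q6 q10-c->q6 q11-a->q1 q11-b->q0 q11-c->q0

Handle the two conditions separately and then intersect. One (4 states) tracks how much of the suffix `acb` has currently been matched; the other (3 states) tracks the count of `a`s modulo 3. Each combined state is a pair, one component from each; accept when both components accept.
          a    b    c  
>  q0     q1   q0   q0 
   q1     q2   q3   q4 
   q2     q5   q6   q7 
   q3     q2   q3   q3 
   q4     q2   q8   q3 
   q5     q1   q0   q9 
   q6     q5   q6   q6 
   q7     q5  q10   q6 
   q8     q2   q3   q3 
   q9     q1  q11   q0 
   q10    q5   q6   q6 
 * q11    q1   q0   q0 
(> = start, * = accepting)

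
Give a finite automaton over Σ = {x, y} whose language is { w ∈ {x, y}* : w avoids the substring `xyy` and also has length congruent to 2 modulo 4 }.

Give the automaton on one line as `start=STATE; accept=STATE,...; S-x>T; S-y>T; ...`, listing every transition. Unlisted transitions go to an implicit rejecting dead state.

Run two small machines in parallel and take their product. The first has 4 states tracking partial matches of the forbidden pattern `xyy`; the second has 4 states tracking the input length modulo 4. A product state is a pair (one from each), accepting exactly when both do.
With 16 states:
          x    y  
>  s0     s1   s2 
   s1     s3   s4 
   s2     s3   s5 
 * s3     s6   s7 
 * s4     s6   s8 
 * s5     s6   s9 
   s6    s10  s11 
   s7    s10  s12 
   s8    s12  s12 
   s9    s10   s0 
   s10    s1  s13 
   s11    s1  s14 
   s12   s14  s14 
   s13    s3  s15 
   s14   s15  s15 
   s15    s8   s8 
(> = start, * = accepting)

start=s0; accept=s3,s4,s5; s0-x>s1; s0-y>s2; s1-x>s3; s1-y>s4; s2-x>s3; s2-y>s5; s3-x>s6; s3-y>s7; s4-x>s6; s4-y>s8; s5-x>s6; s5-y>s9; s6-x>s10; s6-y>s11; s7-x>s10; s7-y>s12; s8-x>s12; s8-y>s12; s9-x>s10; s9-y>s0; s10-x>s1; s10-y>s13; s11-x>s1; s11-y>s14; s12-x>s14; s12-y>s14; s13-x>s3; s13-y>s15; s14-x>s15; s14-y>s15; s15-x>s8; s15-y>s8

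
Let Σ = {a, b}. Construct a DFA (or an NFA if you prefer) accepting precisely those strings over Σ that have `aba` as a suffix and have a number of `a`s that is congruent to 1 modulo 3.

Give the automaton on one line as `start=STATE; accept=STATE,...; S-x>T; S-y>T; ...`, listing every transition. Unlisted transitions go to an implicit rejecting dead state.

start=S0; accept=S5; S0-a>S1; S0-b>S0; S1-a>S2; S1-b>S1; S2-a>S3; S2-b>S2; S3-a>S1; S3-b>S4; S4-a>S5; S4-b>S0; S5-a>S2; S5-b>S1

Handle the two conditions separately and then intersect. One (4 states) tracks how much of the suffix `aba` has currently been matched; the other (3 states) tracks the count of `a`s modulo 3. Each combined state is a pair, one component from each; accept when both components accept. Equivalent product states are then merged.
6 states suffice.
        a   b  
>  S0   S1  S0 
   S1   S2  S1 
   S2   S3  S2 
   S3   S1  S4 
   S4   S5  S0 
 * S5   S2  S1 
(> = start, * = accepting)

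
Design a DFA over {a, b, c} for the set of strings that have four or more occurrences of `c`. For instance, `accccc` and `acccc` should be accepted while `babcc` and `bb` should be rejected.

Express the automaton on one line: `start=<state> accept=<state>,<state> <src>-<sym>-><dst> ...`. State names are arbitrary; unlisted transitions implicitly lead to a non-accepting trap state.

Only the number of `c`s matters, and only up to 5. Make a chain S0 → S1 → S2 → S3 → S4 → S5 advanced by each `c` (with S5 absorbing); every other symbol self-loops. The accepting set is {S4, S5}.
A 6-state machine:
        a   b   c  
>  S0   S0  S0  S1 
   S1   S1  S1  S2 
   S2   S2  S2  S3 
   S3   S3  S3  S4 
 * S4   S4  S4  S5 
 * S5   S5  S5  S5 
(> = start, * = accepting)

start=S0 accept=S4,S5 S0-a->S0 S0-b->S0 S0-c->S1 S1-a->S1 S1-b->S1 S1-c->S2 S2-a->S2 S2-b->S2 S2-c->S3 S3-a->S3 S3-b->S3 S3-c->S4 S4-a->S4 S4-b->S4 S4-c->S5 S5-a->S5 S5-b->S5 S5-c->S5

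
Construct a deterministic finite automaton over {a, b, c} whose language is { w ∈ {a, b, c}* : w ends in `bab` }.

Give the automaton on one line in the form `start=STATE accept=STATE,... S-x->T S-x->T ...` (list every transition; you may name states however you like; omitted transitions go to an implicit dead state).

start=q0 accept=q3 q0-a->q0 q0-b->q1 q0-c->q0 q1-a->q2 q1-b->q1 q1-c->q0 q2-a->q0 q2-b->q3 q2-c->q0 q3-a->q2 q3-b->q1 q3-c->q0

Remember how much of `bab` the current input suffix matches. State q0 means no match yet; q1 means the last symbol is `b`; q2 means the last 2 symbols are `ba`; q3 means the last 3 symbols are `bab`. Only q3 accepts. On a mismatch, fall back to the longest proper suffix that is still a prefix of `bab`.
        a   b   c  
>  q0   q0  q1  q0 
   q1   q2  q1  q0 
   q2   q0  q3  q0 
 * q3   q2  q1  q0 
(> = start, * = accepting)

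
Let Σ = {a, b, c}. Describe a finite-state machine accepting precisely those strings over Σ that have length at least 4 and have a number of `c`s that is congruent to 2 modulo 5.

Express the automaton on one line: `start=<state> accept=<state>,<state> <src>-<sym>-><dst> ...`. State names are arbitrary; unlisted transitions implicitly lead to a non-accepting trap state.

Build one automaton per condition and run them in lockstep. One (6 states) tracks the input length, saturating at 5; the other (5 states) tracks the count of `c`s modulo 5. Each combined state is a pair, one component from each; accept when both components accept. Minimizing collapses redundant product states.
11 states suffice.
          a    b    c  
>  s0     s1   s1   s2 
   s1     s3   s3   s4 
   s2     s4   s4   s5 
   s3     s3   s3   s6 
   s4     s6   s6   s7 
   s5     s7   s7   s8 
   s6     s6   s6   s9 
   s7     s9   s9   s8 
   s8     s8   s8  s10 
 * s9     s9   s9   s8 
   s10   s10  s10   s3 
(> = start, * = accepting)

start=s0 accept=s9 s0-a->s1 s0-b->s1 s0-c->s2 s1-a->s3 s1-b->s3 s1-c->s4 s2-a->s4 s2-b->s4 s2-c->s5 s3-a->s3 s3-b->s3 s3-c->s6 s4-a->s6 s4-b->s6 s4-c->s7 s5-a->s7 s5-b->s7 s5-c->s8 s6-a->s6 s6-b->s6 s6-c->s9 s7-a->s9 s7-b->s9 s7-c->s8 s8-a->s8 s8-b->s8 s8-c->s10 s9-a->s9 s9-b->s9 s9-c->s8 s10-a->s10 s10-b->s10 s10-c->s3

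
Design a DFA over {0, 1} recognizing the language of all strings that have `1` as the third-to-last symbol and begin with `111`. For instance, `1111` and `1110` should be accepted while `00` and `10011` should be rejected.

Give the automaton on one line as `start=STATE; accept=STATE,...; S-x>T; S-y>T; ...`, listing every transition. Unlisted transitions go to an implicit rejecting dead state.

Handle the two conditions separately and then intersect. The first has 15 states tracking the last 3 symbols read; the second has 5 states tracking whether the input so far still matches the prefix `111`. A product state is a pair (one from each), accepting exactly when both do.
A 23-state machine:
          0    1  
>  q0     q1   q2 
   q1     q3   q4 
   q2     q5   q6 
   q3     q7   q8 
   q4     q9  q10 
   q5    q11  q12 
   q6    q13  q14 
   q7     q7   q8 
   q8     q9  q10 
   q9    q11  q12 
   q10   q13  q15 
   q11    q7   q8 
   q12    q9  q10 
   q13   q11  q12 
 * q14   q16  q14 
   q15   q13  q15 
 * q16   q17  q18 
 * q17   q19  q20 
 * q18   q21  q22 
   q19   q19  q20 
   q20   q21  q22 
   q21   q17  q18 
   q22   q16  q14 
(> = start, * = accepting)

start=q0; accept=q14,q16,q17,q18; q0-0>q1; q0-1>q2; q1-0>q3; q1-1>q4; q2-0>q5; q2-1>q6; q3-0>q7; q3-1>q8; q4-0>q9; q4-1>q10; q5-0>q11; q5-1>q12; q6-0>q13; q6-1>q14; q7-0>q7; q7-1>q8; q8-0>q9; q8-1>q10; q9-0>q11; q9-1>q12; q10-0>q13; q10-1>q15; q11-0>q7; q11-1>q8; q12-0>q9; q12-1>q10; q13-0>q11; q13-1>q12; q14-0>q16; q14-1>q14; q15-0>q13; q15-1>q15; q16-0>q17; q16-1>q18; q17-0>q19; q17-1>q20; q18-0>q21; q18-1>q22; q19-0>q19; q19-1>q20; q20-0>q21; q20-1>q22; q21-0>q17; q21-1>q18; q22-0>q16; q22-1>q14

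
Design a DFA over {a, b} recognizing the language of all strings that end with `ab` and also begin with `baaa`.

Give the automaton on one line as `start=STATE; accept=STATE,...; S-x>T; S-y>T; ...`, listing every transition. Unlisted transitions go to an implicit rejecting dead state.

start=q0; accept=q6; q0-a>q1; q0-b>q2; q1-a>q1; q1-b>q1; q2-a>q3; q2-b>q1; q3-a>q4; q3-b>q1; q4-a>q5; q4-b>q1; q5-a>q5; q5-b>q6; q6-a>q5; q6-b>q7; q7-a>q5; q7-b>q7

Build one automaton per condition and run them in lockstep. The first has 3 states tracking how much of the suffix `ab` has currently been matched; the second has 6 states tracking whether the input so far still matches the prefix `baaa`. A product state is a pair (one from each), accepting exactly when both do. Equivalent product states are then merged.
With 8 states:
        a   b  
>  q0   q1  q2 
   q1   q1  q1 
   q2   q3  q1 
   q3   q4  q1 
   q4   q5  q1 
   q5   q5  q6 
 * q6   q5  q7 
   q7   q5  q7 
(> = start, * = accepting)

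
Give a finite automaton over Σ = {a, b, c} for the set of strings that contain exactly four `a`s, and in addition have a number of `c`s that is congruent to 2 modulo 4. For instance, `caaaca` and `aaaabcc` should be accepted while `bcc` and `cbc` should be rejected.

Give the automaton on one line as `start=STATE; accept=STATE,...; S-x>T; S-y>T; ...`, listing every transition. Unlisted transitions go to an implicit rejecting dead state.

Run two small machines in parallel and take their product. One (6 states) tracks the count of `a`s, saturating at 5; the other (4 states) tracks the count of `c`s modulo 4. Each combined state is a pair, one component from each; accept when both components accept. After merging equivalent states the machine shrinks.
With 21 states:
          a    b    c  
>  s0     s1   s0   s2 
   s1     s3   s1   s4 
   s2     s4   s2   s5 
   s3     s6   s3   s7 
   s4     s7   s4   s8 
   s5     s8   s5   s9 
   s6    s10   s6  s11 
   s7    s11   s7  s12 
   s8    s12   s8  s13 
   s9    s13   s9   s0 
   s10   s14  s10  s15 
   s11   s15  s11  s16 
   s12   s16  s12  s17 
   s13   s17  s13   s1 
   s14   s14  s14  s14 
   s15   s14  s15  s18 
   s16   s18  s16  s19 
   s17   s19  s17   s3 
 * s18   s14  s18  s20 
   s19   s20  s19   s6 
   s20   s14  s20  s10 
(> = start, * = accepting)

start=s0; accept=s18; s0-a>s1; s0-b>s0; s0-c>s2; s1-a>s3; s1-b>s1; s1-c>s4; s2-a>s4; s2-b>s2; s2-c>s5; s3-a>s6; s3-b>s3; s3-c>s7; s4-a>s7; s4-b>s4; s4-c>s8; s5-a>s8; s5-b>s5; s5-c>s9; s6-a>s10; s6-b>s6; s6-c>s11; s7-a>s11; s7-b>s7; s7-c>s12; s8-a>s12; s8-b>s8; s8-c>s13; s9-a>s13; s9-b>s9; s9-c>s0; s10-a>s14; s10-b>s10; s10-c>s15; s11-a>s15; s11-b>s11; s11-c>s16; s12-a>s16; s12-b>s12; s12-c>s17; s13-a>s17; s13-b>s13; s13-c>s1; s14-a>s14; s14-b>s14; s14-c>s14; s15-a>s14; s15-b>s15; s15-c>s18; s16-a>s18; s16-b>s16; s16-c>s19; s17-a>s19; s17-b>s17; s17-c>s3; s18-a>s14; s18-b>s18; s18-c>s20; s19-a>s20; s19-b>s19; s19-c>s6; s20-a>s14; s20-b>s20; s20-c>s10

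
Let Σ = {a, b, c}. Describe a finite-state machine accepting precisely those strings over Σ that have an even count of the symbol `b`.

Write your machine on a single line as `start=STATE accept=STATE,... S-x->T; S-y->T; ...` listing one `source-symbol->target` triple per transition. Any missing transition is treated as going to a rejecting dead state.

The only thing that matters is how many `b`s have appeared, reduced mod 2. Use one state per residue: q0 for 0, …, q1 for 1. Reading `b` moves to the next residue; anything else stays put. q0 is accepting.
2 states suffice.
        a   b   c  
>* q0   q0  q1  q0 
   q1   q1  q0  q1 
(> = start, * = accepting)

start=q0; accept=q0; q0-a->q0; q0-b->q1; q0-c->q0; q1-a->q1; q1-b->q0; q1-c->q1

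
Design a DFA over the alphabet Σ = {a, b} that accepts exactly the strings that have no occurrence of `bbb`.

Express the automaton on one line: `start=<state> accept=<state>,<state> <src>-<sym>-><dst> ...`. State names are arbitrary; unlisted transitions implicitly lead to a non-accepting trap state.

start=S0 accept=S0,S1,S2 S0-a->S0 S0-b->S1 S1-a->S0 S1-b->S2 S2-a->S0 S2-b->S3 S3-a->S3 S3-b->S3

This is the complement of 'contains `bbb`'. Use the same substring-matching states — S0 through S3 holding how much of `bbb` has just been matched — but flip the accepting set: everything except the trap S3 accepts.
4 states suffice.
        a   b  
>* S0   S0  S1 
 * S1   S0  S2 
 * S2   S0  S3 
   S3   S3  S3 
(> = start, * = accepting)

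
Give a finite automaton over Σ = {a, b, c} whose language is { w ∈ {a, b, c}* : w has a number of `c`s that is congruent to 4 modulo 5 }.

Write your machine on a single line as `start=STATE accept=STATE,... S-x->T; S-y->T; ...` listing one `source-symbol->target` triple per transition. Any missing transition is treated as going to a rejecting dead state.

Keep the running count of `c`s modulo 5: each `c` advances along the cycle q0 → q1 → q2 → q3 → q4 → q0 while other symbols loop. Accept at q4.
With 5 states:
        a   b   c  
>  q0   q0  q0  q1 
   q1   q1  q1  q2 
   q2   q2  q2  q3 
   q3   q3  q3  q4 
 * q4   q4  q4  q0 
(> = start, * = accepting)

start=q0; accept=q4; q0-a->q0; q0-b->q0; q0-c->q1; q1-a->q1; q1-b->q1; q1-c->q2; q2-a->q2; q2-b->q2; q2-c->q3; q3-a->q3; q3-b->q3; q3-c->q4; q4-a->q4; q4-b->q4; q4-c->q0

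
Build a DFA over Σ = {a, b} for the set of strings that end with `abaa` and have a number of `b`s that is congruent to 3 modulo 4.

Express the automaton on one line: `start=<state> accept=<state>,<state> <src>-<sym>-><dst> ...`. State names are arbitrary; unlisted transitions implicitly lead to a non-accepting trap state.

Build one automaton per condition and run them in lockstep. The first has 5 states tracking how much of the suffix `abaa` has currently been matched; the second has 4 states tracking the count of `b`s modulo 4. A product state is a pair (one from each), accepting exactly when both do.
20 states suffice.
          a    b  
>  s0     s1   s2 
   s1     s1   s3 
   s2     s4   s5 
   s3     s6   s5 
   s4     s4   s7 
   s5     s8   s9 
   s6    s10   s7 
   s7    s11   s9 
   s8     s8  s12 
   s9    s13   s0 
   s10    s4   s7 
   s11   s14  s12 
   s12   s15   s0 
   s13   s13  s16 
   s14    s8  s12 
   s15   s17  s16 
   s16   s18   s2 
 * s17   s13  s16 
   s18   s19   s3 
   s19    s1   s3 
(> = start, * = accepting)

start=s0 accept=s17 s0-a->s1 s0-b->s2 s1-a->s1 s1-b->s3 s2-a->s4 s2-b->s5 s3-a->s6 s3-b->s5 s4-a->s4 s4-b->s7 s5-a->s8 s5-b->s9 s6-a->s10 s6-b->s7 s7-a->s11 s7-b->s9 s8-a->s8 s8-b->s12 s9-a->s13 s9-b->s0 s10-a->s4 s10-b->s7 s11-a->s14 s11-b->s12 s12-a->s15 s12-b->s0 s13-a->s13 s13-b->s16 s14-a->s8 s14-b->s12 s15-a->s17 s15-b->s16 s16-a->s18 s16-b->s2 s17-a->s13 s17-b->s16 s18-a->s19 s18-b->s3 s19-a->s1 s19-b->s3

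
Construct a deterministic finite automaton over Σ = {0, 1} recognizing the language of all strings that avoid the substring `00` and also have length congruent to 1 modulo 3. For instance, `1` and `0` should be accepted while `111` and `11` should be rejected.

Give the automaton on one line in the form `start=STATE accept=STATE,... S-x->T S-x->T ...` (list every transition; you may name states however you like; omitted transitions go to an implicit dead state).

Run two small machines in parallel and take their product. The first has 3 states tracking partial matches of the forbidden pattern `00`; the second has 3 states tracking the input length modulo 3. A product state is a pair (one from each), accepting exactly when both do. After merging equivalent states the machine shrinks.
A 7-state machine:
        0   1  
>  q0   q1  q2 
 * q1   q3  q4 
 * q2   q5  q4 
   q3   q3  q3 
   q4   q6  q0 
   q5   q3  q0 
   q6   q3  q2 
(> = start, * = accepting)

start=q0 accept=q1,q2 q0-0->q1 q0-1->q2 q1-0->q3 q1-1->q4 q2-0->q5 q2-1->q4 q3-0->q3 q3-1->q3 q4-0->q6 q4-1->q0 q5-0->q3 q5-1->q0 q6-0->q3 q6-1->q2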